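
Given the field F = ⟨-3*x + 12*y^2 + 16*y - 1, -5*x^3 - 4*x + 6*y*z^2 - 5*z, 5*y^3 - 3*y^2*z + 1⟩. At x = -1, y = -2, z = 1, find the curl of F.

(101, 0, 13)

(∇×F)₁ = ∂F₃/∂y − ∂F₂/∂z = 15*y^2 - 18*y*z + 5
(∇×F)₂ = ∂F₁/∂z − ∂F₃/∂x = 0
(∇×F)₃ = ∂F₂/∂x − ∂F₁/∂y = -15*x^2 - 24*y - 20
∇×F = (15*y^2 - 18*y*z + 5, 0, -15*x^2 - 24*y - 20)
At (-1, -2, 1): (101, 0, 13).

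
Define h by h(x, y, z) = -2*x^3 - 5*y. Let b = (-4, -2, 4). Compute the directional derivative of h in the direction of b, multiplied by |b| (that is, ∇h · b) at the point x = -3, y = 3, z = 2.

∂h/∂x = -6*x^2
∂h/∂y = -5
∂h/∂z = 0
∇h at (-3, 3, 2) = (-54, -5, 0)
∇h · b = (-54)(-4) + (-5)(-2) + (0)(4) = 226

226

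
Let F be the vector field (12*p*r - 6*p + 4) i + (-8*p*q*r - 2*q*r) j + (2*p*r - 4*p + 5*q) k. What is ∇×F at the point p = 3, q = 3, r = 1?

(83, 38, -24)

(∇×F)₁ = ∂F₃/∂q − ∂F₂/∂r = 8*p*q + 2*q + 5
(∇×F)₂ = ∂F₁/∂r − ∂F₃/∂p = 12*p - 2*r + 4
(∇×F)₃ = ∂F₂/∂p − ∂F₁/∂q = -8*q*r
∇×F = (8*p*q + 2*q + 5, 12*p - 2*r + 4, -8*q*r)
At (3, 3, 1): (83, 38, -24).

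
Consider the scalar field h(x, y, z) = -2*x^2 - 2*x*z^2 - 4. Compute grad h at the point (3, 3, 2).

∂h/∂x = -4*x - 2*z^2
∂h/∂y = 0
∂h/∂z = -4*x*z
∇h = (-4*x - 2*z^2, 0, -4*x*z)
At (3, 3, 2): (-20, 0, -24).

(-20, 0, -24)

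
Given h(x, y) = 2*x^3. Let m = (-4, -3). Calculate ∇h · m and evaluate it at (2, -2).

-96

∂h/∂x = 6*x^2
∂h/∂y = 0
∇h at (2, -2) = (24, 0)
∇h · m = (24)(-4) + (0)(-3) = -96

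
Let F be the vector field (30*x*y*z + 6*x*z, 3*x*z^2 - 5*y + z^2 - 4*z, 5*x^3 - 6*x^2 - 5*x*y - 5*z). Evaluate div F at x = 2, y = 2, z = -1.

-76

∂F₁/∂x = 30*y*z + 6*z
∂F₂/∂y = -5
∂F₃/∂z = -5
∇·F = 30*y*z + 6*z - 10
At (2, 2, -1): -76.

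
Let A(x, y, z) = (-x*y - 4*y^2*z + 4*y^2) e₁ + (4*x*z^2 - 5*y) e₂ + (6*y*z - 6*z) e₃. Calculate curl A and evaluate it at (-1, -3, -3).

(∇×A)₁ = ∂A₃/∂y − ∂A₂/∂z = -8*x*z + 6*z
(∇×A)₂ = ∂A₁/∂z − ∂A₃/∂x = -4*y^2
(∇×A)₃ = ∂A₂/∂x − ∂A₁/∂y = x + 8*y*z - 8*y + 4*z^2
∇×A = (-8*x*z + 6*z, -4*y^2, x + 8*y*z - 8*y + 4*z^2)
At (-1, -3, -3): (-42, -36, 131).

(-42, -36, 131)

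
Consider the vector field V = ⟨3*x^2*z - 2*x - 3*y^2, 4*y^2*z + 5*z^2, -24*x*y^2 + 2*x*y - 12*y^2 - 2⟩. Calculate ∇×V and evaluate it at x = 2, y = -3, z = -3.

(358, 234, -18)

(∇×V)₁ = ∂V₃/∂y − ∂V₂/∂z = -48*x*y + 2*x - 4*y^2 - 24*y - 10*z
(∇×V)₂ = ∂V₁/∂z − ∂V₃/∂x = 3*x^2 + 24*y^2 - 2*y
(∇×V)₃ = ∂V₂/∂x − ∂V₁/∂y = 6*y
∇×V = (-48*x*y + 2*x - 4*y^2 - 24*y - 10*z, 3*x^2 + 24*y^2 - 2*y, 6*y)
At (2, -3, -3): (358, 234, -18).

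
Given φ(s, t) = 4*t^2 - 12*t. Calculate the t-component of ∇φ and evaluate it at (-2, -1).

(∇φ)_2 = ∂φ/∂t = 8*t - 12
At (-2, -1): -20.

-20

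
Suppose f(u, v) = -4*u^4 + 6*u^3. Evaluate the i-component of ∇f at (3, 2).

-270

(∇f)_1 = ∂f/∂u = -16*u^3 + 18*u^2
At (3, 2): -270.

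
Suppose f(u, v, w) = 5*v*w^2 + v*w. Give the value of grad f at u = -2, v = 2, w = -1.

(0, 4, -18)

∂f/∂u = 0
∂f/∂v = 5*w^2 + w
∂f/∂w = 10*v*w + v
∇f = (0, 5*w^2 + w, 10*v*w + v)
At (-2, 2, -1): (0, 4, -18).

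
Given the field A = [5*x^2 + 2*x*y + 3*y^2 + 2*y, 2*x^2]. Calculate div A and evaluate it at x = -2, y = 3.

∂A₁/∂x = 10*x + 2*y
∂A₂/∂y = 0
∇·A = 10*x + 2*y
At (-2, 3): -14.

-14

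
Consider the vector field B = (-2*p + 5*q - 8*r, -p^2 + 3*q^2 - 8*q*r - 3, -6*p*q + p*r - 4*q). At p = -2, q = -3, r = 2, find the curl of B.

(∇×B)₁ = ∂B₃/∂q − ∂B₂/∂r = -6*p + 8*q - 4
(∇×B)₂ = ∂B₁/∂r − ∂B₃/∂p = 6*q - r - 8
(∇×B)₃ = ∂B₂/∂p − ∂B₁/∂q = -2*p - 5
∇×B = (-6*p + 8*q - 4, 6*q - r - 8, -2*p - 5)
At (-2, -3, 2): (-16, -28, -1).

(-16, -28, -1)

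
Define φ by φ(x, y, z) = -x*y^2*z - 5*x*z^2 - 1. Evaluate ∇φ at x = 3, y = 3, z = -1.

∂φ/∂x = -y^2*z - 5*z^2
∂φ/∂y = -2*x*y*z
∂φ/∂z = -x*y^2 - 10*x*z
∇φ = (-y^2*z - 5*z^2, -2*x*y*z, -x*y^2 - 10*x*z)
At (3, 3, -1): (4, 18, 3).

(4, 18, 3)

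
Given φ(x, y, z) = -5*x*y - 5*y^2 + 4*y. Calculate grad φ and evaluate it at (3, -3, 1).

∂φ/∂x = -5*y
∂φ/∂y = -5*x - 10*y + 4
∂φ/∂z = 0
∇φ = (-5*y, -5*x - 10*y + 4, 0)
At (3, -3, 1): (15, 19, 0).

(15, 19, 0)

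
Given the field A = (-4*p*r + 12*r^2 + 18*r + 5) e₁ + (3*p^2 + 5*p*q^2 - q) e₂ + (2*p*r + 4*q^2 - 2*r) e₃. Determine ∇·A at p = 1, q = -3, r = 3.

-43

∂A₁/∂p = -4*r
∂A₂/∂q = 10*p*q - 1
∂A₃/∂r = 2*p - 2
∇·A = 10*p*q + 2*p - 4*r - 3
At (1, -3, 3): -43.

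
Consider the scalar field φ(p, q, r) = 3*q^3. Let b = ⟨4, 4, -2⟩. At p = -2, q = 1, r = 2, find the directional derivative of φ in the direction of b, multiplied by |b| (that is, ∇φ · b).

36

∂φ/∂p = 0
∂φ/∂q = 9*q^2
∂φ/∂r = 0
∇φ at (-2, 1, 2) = (0, 9, 0)
∇φ · b = (0)(4) + (9)(4) + (0)(-2) = 36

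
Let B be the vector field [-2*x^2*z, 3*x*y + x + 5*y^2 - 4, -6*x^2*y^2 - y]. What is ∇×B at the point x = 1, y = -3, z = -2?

(35, 106, -8)

(∇×B)₁ = ∂B₃/∂y − ∂B₂/∂z = -12*x^2*y - 1
(∇×B)₂ = ∂B₁/∂z − ∂B₃/∂x = -2*x^2 + 12*x*y^2
(∇×B)₃ = ∂B₂/∂x − ∂B₁/∂y = 3*y + 1
∇×B = (-12*x^2*y - 1, -2*x^2 + 12*x*y^2, 3*y + 1)
At (1, -3, -2): (35, 106, -8).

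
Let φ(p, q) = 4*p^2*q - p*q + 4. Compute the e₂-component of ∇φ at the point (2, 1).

(∇φ)_2 = ∂φ/∂q = 4*p^2 - p
At (2, 1): 14.

14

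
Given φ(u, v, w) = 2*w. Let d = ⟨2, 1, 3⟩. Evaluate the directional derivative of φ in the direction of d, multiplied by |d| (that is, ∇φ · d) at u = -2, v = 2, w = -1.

6

∂φ/∂u = 0
∂φ/∂v = 0
∂φ/∂w = 2
∇φ at (-2, 2, -1) = (0, 0, 2)
∇φ · d = (0)(2) + (0)(1) + (2)(3) = 6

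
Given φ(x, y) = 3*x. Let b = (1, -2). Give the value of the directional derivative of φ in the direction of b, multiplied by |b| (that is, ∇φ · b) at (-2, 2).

3

∂φ/∂x = 3
∂φ/∂y = 0
∇φ at (-2, 2) = (3, 0)
∇φ · b = (3)(1) + (0)(-2) = 3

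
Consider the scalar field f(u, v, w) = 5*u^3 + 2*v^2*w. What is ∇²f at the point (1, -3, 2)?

∂²f/∂u² = 30*u
∂²f/∂v² = 4*w
∂²f/∂w² = 0
∇²f = 30*u + 4*w
At (1, -3, 2): 38.

38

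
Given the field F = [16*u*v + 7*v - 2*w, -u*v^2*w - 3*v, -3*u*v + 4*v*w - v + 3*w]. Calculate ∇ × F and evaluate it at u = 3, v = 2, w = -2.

(-6, 4, -47)

(∇×F)₁ = ∂F₃/∂v − ∂F₂/∂w = u*v^2 - 3*u + 4*w - 1
(∇×F)₂ = ∂F₁/∂w − ∂F₃/∂u = 3*v - 2
(∇×F)₃ = ∂F₂/∂u − ∂F₁/∂v = -16*u - v^2*w - 7
∇×F = (u*v^2 - 3*u + 4*w - 1, 3*v - 2, -16*u - v^2*w - 7)
At (3, 2, -2): (-6, 4, -47).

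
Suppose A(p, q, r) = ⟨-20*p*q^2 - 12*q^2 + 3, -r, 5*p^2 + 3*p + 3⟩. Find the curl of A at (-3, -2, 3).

(∇×A)₁ = ∂A₃/∂q − ∂A₂/∂r = 1
(∇×A)₂ = ∂A₁/∂r − ∂A₃/∂p = -10*p - 3
(∇×A)₃ = ∂A₂/∂p − ∂A₁/∂q = 40*p*q + 24*q
∇×A = (1, -10*p - 3, 40*p*q + 24*q)
At (-3, -2, 3): (1, 27, 192).

(1, 27, 192)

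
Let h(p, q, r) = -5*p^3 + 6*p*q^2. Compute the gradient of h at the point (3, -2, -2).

(-111, -72, 0)

∂h/∂p = -15*p^2 + 6*q^2
∂h/∂q = 12*p*q
∂h/∂r = 0
∇h = (-15*p^2 + 6*q^2, 12*p*q, 0)
At (3, -2, -2): (-111, -72, 0).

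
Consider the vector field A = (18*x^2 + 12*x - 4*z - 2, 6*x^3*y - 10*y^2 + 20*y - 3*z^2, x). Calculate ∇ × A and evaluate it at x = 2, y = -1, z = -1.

(∇×A)₁ = ∂A₃/∂y − ∂A₂/∂z = 6*z
(∇×A)₂ = ∂A₁/∂z − ∂A₃/∂x = -5
(∇×A)₃ = ∂A₂/∂x − ∂A₁/∂y = 18*x^2*y
∇×A = (6*z, -5, 18*x^2*y)
At (2, -1, -1): (-6, -5, -72).

(-6, -5, -72)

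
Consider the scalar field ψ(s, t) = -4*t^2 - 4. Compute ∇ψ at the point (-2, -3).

∂ψ/∂s = 0
∂ψ/∂t = -8*t
∇ψ = (0, -8*t)
At (-2, -3): (0, 24).

(0, 24)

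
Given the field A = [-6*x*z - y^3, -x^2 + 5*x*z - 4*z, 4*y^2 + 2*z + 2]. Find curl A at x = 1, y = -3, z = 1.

(-25, -6, 30)

(∇×A)₁ = ∂A₃/∂y − ∂A₂/∂z = -5*x + 8*y + 4
(∇×A)₂ = ∂A₁/∂z − ∂A₃/∂x = -6*x
(∇×A)₃ = ∂A₂/∂x − ∂A₁/∂y = -2*x + 3*y^2 + 5*z
∇×A = (-5*x + 8*y + 4, -6*x, -2*x + 3*y^2 + 5*z)
At (1, -3, 1): (-25, -6, 30).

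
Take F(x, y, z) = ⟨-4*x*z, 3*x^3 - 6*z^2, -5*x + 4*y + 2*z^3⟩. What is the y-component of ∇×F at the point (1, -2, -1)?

1

(∇×F)_2 = ∂F₁/∂z − ∂F₃/∂x
= -4*x − (-5)
= -4*x + 5
At (1, -2, -1): 1.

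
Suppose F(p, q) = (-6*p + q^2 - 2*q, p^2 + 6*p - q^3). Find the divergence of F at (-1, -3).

-33

∂F₁/∂p = -6
∂F₂/∂q = -3*q^2
∇·F = -3*q^2 - 6
At (-1, -3): -33.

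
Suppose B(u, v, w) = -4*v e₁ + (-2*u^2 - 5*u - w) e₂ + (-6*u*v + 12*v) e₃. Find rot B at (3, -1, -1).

(-5, -6, -13)

(∇×B)₁ = ∂B₃/∂v − ∂B₂/∂w = -6*u + 13
(∇×B)₂ = ∂B₁/∂w − ∂B₃/∂u = 6*v
(∇×B)₃ = ∂B₂/∂u − ∂B₁/∂v = -4*u - 1
∇×B = (-6*u + 13, 6*v, -4*u - 1)
At (3, -1, -1): (-5, -6, -13).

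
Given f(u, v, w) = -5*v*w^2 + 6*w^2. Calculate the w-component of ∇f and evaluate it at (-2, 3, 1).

(∇f)_3 = ∂f/∂w = -10*v*w + 12*w
At (-2, 3, 1): -18.

-18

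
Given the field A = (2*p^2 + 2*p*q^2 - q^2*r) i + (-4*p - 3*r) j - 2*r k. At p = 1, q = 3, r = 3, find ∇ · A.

20

∂A₁/∂p = 4*p + 2*q^2
∂A₂/∂q = 0
∂A₃/∂r = -2
∇·A = 4*p + 2*q^2 - 2
At (1, 3, 3): 20.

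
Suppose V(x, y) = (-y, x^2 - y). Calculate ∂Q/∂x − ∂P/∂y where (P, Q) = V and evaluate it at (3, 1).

7

∂V₂/∂x = 2*x
∂V₁/∂y = -1
Scalar curl = 2*x + 1
At (3, 1): 7.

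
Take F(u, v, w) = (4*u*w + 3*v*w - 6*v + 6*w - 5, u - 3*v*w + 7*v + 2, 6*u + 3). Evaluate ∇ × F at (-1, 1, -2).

(3, -1, 13)

(∇×F)₁ = ∂F₃/∂v − ∂F₂/∂w = 3*v
(∇×F)₂ = ∂F₁/∂w − ∂F₃/∂u = 4*u + 3*v
(∇×F)₃ = ∂F₂/∂u − ∂F₁/∂v = -3*w + 7
∇×F = (3*v, 4*u + 3*v, -3*w + 7)
At (-1, 1, -2): (3, -1, 13).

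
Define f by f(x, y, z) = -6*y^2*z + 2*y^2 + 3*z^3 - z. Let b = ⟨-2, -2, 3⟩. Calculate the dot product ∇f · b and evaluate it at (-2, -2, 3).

∂f/∂x = 0
∂f/∂y = -12*y*z + 4*y
∂f/∂z = -6*y^2 + 9*z^2 - 1
∇f at (-2, -2, 3) = (0, 64, 56)
∇f · b = (0)(-2) + (64)(-2) + (56)(3) = 40

40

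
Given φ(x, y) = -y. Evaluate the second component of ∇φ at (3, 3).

-1

(∇φ)_2 = ∂φ/∂y = -1
At (3, 3): -1.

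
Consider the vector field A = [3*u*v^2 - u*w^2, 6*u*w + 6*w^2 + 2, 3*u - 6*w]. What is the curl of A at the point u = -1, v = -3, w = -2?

(∇×A)₁ = ∂A₃/∂v − ∂A₂/∂w = -6*u - 12*w
(∇×A)₂ = ∂A₁/∂w − ∂A₃/∂u = -2*u*w - 3
(∇×A)₃ = ∂A₂/∂u − ∂A₁/∂v = -6*u*v + 6*w
∇×A = (-6*u - 12*w, -2*u*w - 3, -6*u*v + 6*w)
At (-1, -3, -2): (30, -7, -30).

(30, -7, -30)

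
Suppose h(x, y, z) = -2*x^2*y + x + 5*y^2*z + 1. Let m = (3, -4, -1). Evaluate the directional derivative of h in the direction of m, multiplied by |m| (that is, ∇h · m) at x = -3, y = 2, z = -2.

287

∂h/∂x = -4*x*y + 1
∂h/∂y = -2*x^2 + 10*y*z
∂h/∂z = 5*y^2
∇h at (-3, 2, -2) = (25, -58, 20)
∇h · m = (25)(3) + (-58)(-4) + (20)(-1) = 287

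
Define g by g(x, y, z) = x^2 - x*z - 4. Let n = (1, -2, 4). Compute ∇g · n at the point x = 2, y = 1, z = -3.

-1

∂g/∂x = 2*x - z
∂g/∂y = 0
∂g/∂z = -x
∇g at (2, 1, -3) = (7, 0, -2)
∇g · n = (7)(1) + (0)(-2) + (-2)(4) = -1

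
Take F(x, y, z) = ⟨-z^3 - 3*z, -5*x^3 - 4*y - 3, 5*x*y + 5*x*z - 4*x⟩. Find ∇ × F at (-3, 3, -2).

(∇×F)₁ = ∂F₃/∂y − ∂F₂/∂z = 5*x
(∇×F)₂ = ∂F₁/∂z − ∂F₃/∂x = -5*y - 3*z^2 - 5*z + 1
(∇×F)₃ = ∂F₂/∂x − ∂F₁/∂y = -15*x^2
∇×F = (5*x, -5*y - 3*z^2 - 5*z + 1, -15*x^2)
At (-3, 3, -2): (-15, -16, -135).

(-15, -16, -135)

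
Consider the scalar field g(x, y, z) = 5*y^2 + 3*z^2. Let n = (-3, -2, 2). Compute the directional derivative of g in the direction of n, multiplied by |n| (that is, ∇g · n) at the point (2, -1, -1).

∂g/∂x = 0
∂g/∂y = 10*y
∂g/∂z = 6*z
∇g at (2, -1, -1) = (0, -10, -6)
∇g · n = (0)(-3) + (-10)(-2) + (-6)(2) = 8

8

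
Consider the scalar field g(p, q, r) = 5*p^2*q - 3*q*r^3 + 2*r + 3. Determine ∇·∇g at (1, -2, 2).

∂²g/∂p² = 10*q
∂²g/∂q² = 0
∂²g/∂r² = -18*q*r
∇²g = -18*q*r + 10*q
At (1, -2, 2): 52.

52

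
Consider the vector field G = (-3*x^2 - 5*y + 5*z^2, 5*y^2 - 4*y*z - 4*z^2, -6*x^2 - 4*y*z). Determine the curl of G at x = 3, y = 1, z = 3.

(16, 66, 5)

(∇×G)₁ = ∂G₃/∂y − ∂G₂/∂z = 4*y + 4*z
(∇×G)₂ = ∂G₁/∂z − ∂G₃/∂x = 12*x + 10*z
(∇×G)₃ = ∂G₂/∂x − ∂G₁/∂y = 5
∇×G = (4*y + 4*z, 12*x + 10*z, 5)
At (3, 1, 3): (16, 66, 5).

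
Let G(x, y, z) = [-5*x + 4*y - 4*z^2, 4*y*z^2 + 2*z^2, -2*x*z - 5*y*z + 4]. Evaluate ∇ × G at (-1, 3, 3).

(∇×G)₁ = ∂G₃/∂y − ∂G₂/∂z = -8*y*z - 9*z
(∇×G)₂ = ∂G₁/∂z − ∂G₃/∂x = -6*z
(∇×G)₃ = ∂G₂/∂x − ∂G₁/∂y = -4
∇×G = (-8*y*z - 9*z, -6*z, -4)
At (-1, 3, 3): (-99, -18, -4).

(-99, -18, -4)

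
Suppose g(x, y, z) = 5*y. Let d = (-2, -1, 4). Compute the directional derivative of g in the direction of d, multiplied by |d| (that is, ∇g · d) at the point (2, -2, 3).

∂g/∂x = 0
∂g/∂y = 5
∂g/∂z = 0
∇g at (2, -2, 3) = (0, 5, 0)
∇g · d = (0)(-2) + (5)(-1) + (0)(4) = -5

-5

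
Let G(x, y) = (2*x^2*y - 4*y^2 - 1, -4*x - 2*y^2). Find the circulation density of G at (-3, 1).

-14

∂G₂/∂x = -4
∂G₁/∂y = 2*x^2 - 8*y
Scalar curl = -2*x^2 + 8*y - 4
At (-3, 1): -14.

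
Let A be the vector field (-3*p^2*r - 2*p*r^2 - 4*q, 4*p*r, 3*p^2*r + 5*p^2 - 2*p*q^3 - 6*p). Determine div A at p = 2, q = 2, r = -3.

∂A₁/∂p = -6*p*r - 2*r^2
∂A₂/∂q = 0
∂A₃/∂r = 3*p^2
∇·A = 3*p^2 - 6*p*r - 2*r^2
At (2, 2, -3): 30.

30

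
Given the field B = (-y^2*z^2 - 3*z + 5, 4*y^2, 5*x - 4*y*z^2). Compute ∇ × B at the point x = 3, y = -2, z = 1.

(∇×B)₁ = ∂B₃/∂y − ∂B₂/∂z = -4*z^2
(∇×B)₂ = ∂B₁/∂z − ∂B₃/∂x = -2*y^2*z - 8
(∇×B)₃ = ∂B₂/∂x − ∂B₁/∂y = 2*y*z^2
∇×B = (-4*z^2, -2*y^2*z - 8, 2*y*z^2)
At (3, -2, 1): (-4, -16, -4).

(-4, -16, -4)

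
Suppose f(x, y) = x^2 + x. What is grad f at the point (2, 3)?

∂f/∂x = 2*x + 1
∂f/∂y = 0
∇f = (2*x + 1, 0)
At (2, 3): (5, 0).

(5, 0)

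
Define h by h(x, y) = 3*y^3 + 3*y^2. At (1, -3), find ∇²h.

-48

∂²h/∂x² = 0
∂²h/∂y² = 6*(3*y + 1)
∇²h = 18*y + 6
At (1, -3): -48.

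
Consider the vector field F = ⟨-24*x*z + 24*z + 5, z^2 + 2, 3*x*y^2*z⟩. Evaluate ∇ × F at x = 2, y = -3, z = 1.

(∇×F)₁ = ∂F₃/∂y − ∂F₂/∂z = 6*x*y*z - 2*z
(∇×F)₂ = ∂F₁/∂z − ∂F₃/∂x = -24*x - 3*y^2*z + 24
(∇×F)₃ = ∂F₂/∂x − ∂F₁/∂y = 0
∇×F = (6*x*y*z - 2*z, -24*x - 3*y^2*z + 24, 0)
At (2, -3, 1): (-38, -51, 0).

(-38, -51, 0)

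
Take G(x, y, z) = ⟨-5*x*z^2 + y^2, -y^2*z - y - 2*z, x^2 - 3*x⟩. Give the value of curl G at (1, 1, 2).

(∇×G)₁ = ∂G₃/∂y − ∂G₂/∂z = y^2 + 2
(∇×G)₂ = ∂G₁/∂z − ∂G₃/∂x = -10*x*z - 2*x + 3
(∇×G)₃ = ∂G₂/∂x − ∂G₁/∂y = -2*y
∇×G = (y^2 + 2, -10*x*z - 2*x + 3, -2*y)
At (1, 1, 2): (3, -19, -2).

(3, -19, -2)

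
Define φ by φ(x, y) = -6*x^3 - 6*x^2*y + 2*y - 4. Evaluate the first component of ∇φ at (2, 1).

(∇φ)_1 = ∂φ/∂x = -18*x^2 - 12*x*y
At (2, 1): -96.

-96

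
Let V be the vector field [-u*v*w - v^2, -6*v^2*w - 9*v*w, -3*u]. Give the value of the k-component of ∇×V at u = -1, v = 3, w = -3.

9

(∇×V)_3 = ∂V₂/∂u − ∂V₁/∂v
= 0 − (-u*w - 2*v)
= u*w + 2*v
At (-1, 3, -3): 9.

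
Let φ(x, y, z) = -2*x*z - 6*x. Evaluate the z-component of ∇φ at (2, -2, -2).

(∇φ)_3 = ∂φ/∂z = -2*x
At (2, -2, -2): -4.

-4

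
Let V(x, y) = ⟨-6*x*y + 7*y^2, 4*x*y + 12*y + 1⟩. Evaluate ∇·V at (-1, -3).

26

∂V₁/∂x = -6*y
∂V₂/∂y = 4*x + 12
∇·V = 4*x - 6*y + 12
At (-1, -3): 26.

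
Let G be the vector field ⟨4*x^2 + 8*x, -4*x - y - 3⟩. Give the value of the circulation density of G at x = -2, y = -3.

-4

∂G₂/∂x = -4
∂G₁/∂y = 0
Scalar curl = -4
At (-2, -3): -4.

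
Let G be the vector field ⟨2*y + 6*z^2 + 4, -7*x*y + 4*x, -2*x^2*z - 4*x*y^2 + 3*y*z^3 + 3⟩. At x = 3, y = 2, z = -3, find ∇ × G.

(-129, -56, -12)

(∇×G)₁ = ∂G₃/∂y − ∂G₂/∂z = -8*x*y + 3*z^3
(∇×G)₂ = ∂G₁/∂z − ∂G₃/∂x = 4*x*z + 4*y^2 + 12*z
(∇×G)₃ = ∂G₂/∂x − ∂G₁/∂y = -7*y + 2
∇×G = (-8*x*y + 3*z^3, 4*x*z + 4*y^2 + 12*z, -7*y + 2)
At (3, 2, -3): (-129, -56, -12).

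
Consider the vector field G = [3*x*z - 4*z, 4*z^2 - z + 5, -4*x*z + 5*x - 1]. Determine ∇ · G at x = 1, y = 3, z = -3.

-13

∂G₁/∂x = 3*z
∂G₂/∂y = 0
∂G₃/∂z = -4*x
∇·G = -4*x + 3*z
At (1, 3, -3): -13.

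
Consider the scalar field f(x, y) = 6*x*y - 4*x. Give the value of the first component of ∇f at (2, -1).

-10

(∇f)_1 = ∂f/∂x = 6*y - 4
At (2, -1): -10.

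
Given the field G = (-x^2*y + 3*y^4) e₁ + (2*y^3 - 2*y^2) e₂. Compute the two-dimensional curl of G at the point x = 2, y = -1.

∂G₂/∂x = 0
∂G₁/∂y = -x^2 + 12*y^3
Scalar curl = x^2 - 12*y^3
At (2, -1): 16.

16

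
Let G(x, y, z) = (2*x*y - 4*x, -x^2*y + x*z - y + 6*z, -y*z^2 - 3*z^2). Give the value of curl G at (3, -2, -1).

(∇×G)₁ = ∂G₃/∂y − ∂G₂/∂z = -x - z^2 - 6
(∇×G)₂ = ∂G₁/∂z − ∂G₃/∂x = 0
(∇×G)₃ = ∂G₂/∂x − ∂G₁/∂y = -2*x*y - 2*x + z
∇×G = (-x - z^2 - 6, 0, -2*x*y - 2*x + z)
At (3, -2, -1): (-10, 0, 5).

(-10, 0, 5)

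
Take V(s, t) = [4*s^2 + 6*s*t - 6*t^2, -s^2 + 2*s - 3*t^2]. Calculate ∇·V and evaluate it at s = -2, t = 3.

-16

∂V₁/∂s = 8*s + 6*t
∂V₂/∂t = -6*t
∇·V = 8*s
At (-2, 3): -16.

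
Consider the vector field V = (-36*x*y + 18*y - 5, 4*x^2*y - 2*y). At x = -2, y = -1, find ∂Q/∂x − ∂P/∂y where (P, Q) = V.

-74

∂V₂/∂x = 8*x*y
∂V₁/∂y = -36*x + 18
Scalar curl = 8*x*y + 36*x - 18
At (-2, -1): -74.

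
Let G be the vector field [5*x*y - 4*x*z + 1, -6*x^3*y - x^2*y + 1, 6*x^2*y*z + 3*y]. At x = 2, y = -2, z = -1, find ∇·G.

-106

∂G₁/∂x = 5*y - 4*z
∂G₂/∂y = -6*x^3 - x^2
∂G₃/∂z = 6*x^2*y
∇·G = -6*x^3 + 6*x^2*y - x^2 + 5*y - 4*z
At (2, -2, -1): -106.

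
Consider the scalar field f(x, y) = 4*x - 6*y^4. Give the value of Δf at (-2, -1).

∂²f/∂x² = 0
∂²f/∂y² = -72*y^2
∇²f = -72*y^2
At (-2, -1): -72.

-72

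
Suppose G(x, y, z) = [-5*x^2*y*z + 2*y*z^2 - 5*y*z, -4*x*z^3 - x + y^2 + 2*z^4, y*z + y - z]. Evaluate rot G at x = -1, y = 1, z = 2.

(∇×G)₁ = ∂G₃/∂y − ∂G₂/∂z = 12*x*z^2 - 8*z^3 + z + 1
(∇×G)₂ = ∂G₁/∂z − ∂G₃/∂x = -5*x^2*y + 4*y*z - 5*y
(∇×G)₃ = ∂G₂/∂x − ∂G₁/∂y = 5*x^2*z - 4*z^3 - 2*z^2 + 5*z - 1
∇×G = (12*x*z^2 - 8*z^3 + z + 1, -5*x^2*y + 4*y*z - 5*y, 5*x^2*z - 4*z^3 - 2*z^2 + 5*z - 1)
At (-1, 1, 2): (-109, -2, -21).

(-109, -2, -21)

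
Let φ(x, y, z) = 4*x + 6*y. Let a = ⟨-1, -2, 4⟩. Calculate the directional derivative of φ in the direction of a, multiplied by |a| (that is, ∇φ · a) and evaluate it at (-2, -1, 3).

-16

∂φ/∂x = 4
∂φ/∂y = 6
∂φ/∂z = 0
∇φ at (-2, -1, 3) = (4, 6, 0)
∇φ · a = (4)(-1) + (6)(-2) + (0)(4) = -16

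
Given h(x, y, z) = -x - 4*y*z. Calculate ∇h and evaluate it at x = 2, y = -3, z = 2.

(-1, -8, 12)

∂h/∂x = -1
∂h/∂y = -4*z
∂h/∂z = -4*y
∇h = (-1, -4*z, -4*y)
At (2, -3, 2): (-1, -8, 12).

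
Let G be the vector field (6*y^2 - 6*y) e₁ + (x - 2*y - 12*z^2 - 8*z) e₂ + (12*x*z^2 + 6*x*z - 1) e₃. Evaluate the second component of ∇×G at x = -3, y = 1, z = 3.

-126

(∇×G)_2 = ∂G₁/∂z − ∂G₃/∂x
= 0 − (12*z^2 + 6*z)
= -12*z^2 - 6*z
At (-3, 1, 3): -126.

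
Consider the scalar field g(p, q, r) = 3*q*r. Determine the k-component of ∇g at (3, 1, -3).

(∇g)_3 = ∂g/∂r = 3*q
At (3, 1, -3): 3.

3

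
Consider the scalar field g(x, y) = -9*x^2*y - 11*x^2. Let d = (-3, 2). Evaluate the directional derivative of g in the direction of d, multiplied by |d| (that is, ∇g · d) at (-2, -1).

∂g/∂x = -18*x*y - 22*x
∂g/∂y = -9*x^2
∇g at (-2, -1) = (8, -36)
∇g · d = (8)(-3) + (-36)(2) = -96

-96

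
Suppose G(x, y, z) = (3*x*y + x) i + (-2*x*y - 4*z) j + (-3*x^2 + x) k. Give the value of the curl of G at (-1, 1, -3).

(∇×G)₁ = ∂G₃/∂y − ∂G₂/∂z = 4
(∇×G)₂ = ∂G₁/∂z − ∂G₃/∂x = 6*x - 1
(∇×G)₃ = ∂G₂/∂x − ∂G₁/∂y = -3*x - 2*y
∇×G = (4, 6*x - 1, -3*x - 2*y)
At (-1, 1, -3): (4, -7, 1).

(4, -7, 1)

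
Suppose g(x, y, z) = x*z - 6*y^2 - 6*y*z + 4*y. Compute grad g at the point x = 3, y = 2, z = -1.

∂g/∂x = z
∂g/∂y = -12*y - 6*z + 4
∂g/∂z = x - 6*y
∇g = (z, -12*y - 6*z + 4, x - 6*y)
At (3, 2, -1): (-1, -14, -9).

(-1, -14, -9)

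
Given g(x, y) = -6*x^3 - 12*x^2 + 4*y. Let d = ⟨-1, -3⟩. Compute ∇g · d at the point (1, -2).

∂g/∂x = -18*x^2 - 24*x
∂g/∂y = 4
∇g at (1, -2) = (-42, 4)
∇g · d = (-42)(-1) + (4)(-3) = 30

30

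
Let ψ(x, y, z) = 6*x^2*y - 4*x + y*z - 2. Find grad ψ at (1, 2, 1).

(20, 7, 2)

∂ψ/∂x = 12*x*y - 4
∂ψ/∂y = 6*x^2 + z
∂ψ/∂z = y
∇ψ = (12*x*y - 4, 6*x^2 + z, y)
At (1, 2, 1): (20, 7, 2).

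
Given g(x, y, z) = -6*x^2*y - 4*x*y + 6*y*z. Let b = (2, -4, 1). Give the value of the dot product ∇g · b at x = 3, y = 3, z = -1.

66

∂g/∂x = -12*x*y - 4*y
∂g/∂y = -6*x^2 - 4*x + 6*z
∂g/∂z = 6*y
∇g at (3, 3, -1) = (-120, -72, 18)
∇g · b = (-120)(2) + (-72)(-4) + (18)(1) = 66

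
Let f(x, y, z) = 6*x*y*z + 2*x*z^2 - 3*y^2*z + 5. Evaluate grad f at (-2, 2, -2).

(-16, 48, -20)

∂f/∂x = 6*y*z + 2*z^2
∂f/∂y = 6*x*z - 6*y*z
∂f/∂z = 6*x*y + 4*x*z - 3*y^2
∇f = (6*y*z + 2*z^2, 6*x*z - 6*y*z, 6*x*y + 4*x*z - 3*y^2)
At (-2, 2, -2): (-16, 48, -20).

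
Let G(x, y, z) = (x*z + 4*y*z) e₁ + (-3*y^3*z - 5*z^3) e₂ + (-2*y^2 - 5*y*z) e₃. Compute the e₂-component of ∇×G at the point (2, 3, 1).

14

(∇×G)_2 = ∂G₁/∂z − ∂G₃/∂x
= x + 4*y − (0)
= x + 4*y
At (2, 3, 1): 14.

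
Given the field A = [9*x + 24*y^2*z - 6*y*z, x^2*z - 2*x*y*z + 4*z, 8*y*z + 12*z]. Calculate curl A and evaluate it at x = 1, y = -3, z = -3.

(∇×A)₁ = ∂A₃/∂y − ∂A₂/∂z = -x^2 + 2*x*y + 8*z - 4
(∇×A)₂ = ∂A₁/∂z − ∂A₃/∂x = 24*y^2 - 6*y
(∇×A)₃ = ∂A₂/∂x − ∂A₁/∂y = 2*x*z - 50*y*z + 6*z
∇×A = (-x^2 + 2*x*y + 8*z - 4, 24*y^2 - 6*y, 2*x*z - 50*y*z + 6*z)
At (1, -3, -3): (-35, 234, -474).

(-35, 234, -474)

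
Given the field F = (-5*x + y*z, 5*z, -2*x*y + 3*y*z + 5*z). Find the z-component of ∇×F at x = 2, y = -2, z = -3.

3

(∇×F)_3 = ∂F₂/∂x − ∂F₁/∂y
= 0 − (z)
= -z
At (2, -2, -3): 3.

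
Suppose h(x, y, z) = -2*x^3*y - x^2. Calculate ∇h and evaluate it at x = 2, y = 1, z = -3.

(-28, -16, 0)

∂h/∂x = -6*x^2*y - 2*x
∂h/∂y = -2*x^3
∂h/∂z = 0
∇h = (-6*x^2*y - 2*x, -2*x^3, 0)
At (2, 1, -3): (-28, -16, 0).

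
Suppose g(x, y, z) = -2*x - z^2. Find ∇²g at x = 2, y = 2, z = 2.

-2

∂²g/∂x² = 0
∂²g/∂y² = 0
∂²g/∂z² = -2
∇²g = -2
At (2, 2, 2): -2.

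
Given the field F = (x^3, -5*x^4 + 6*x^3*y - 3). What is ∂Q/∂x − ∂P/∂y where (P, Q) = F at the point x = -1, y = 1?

38

∂F₂/∂x = -20*x^3 + 18*x^2*y
∂F₁/∂y = 0
Scalar curl = -20*x^3 + 18*x^2*y
At (-1, 1): 38.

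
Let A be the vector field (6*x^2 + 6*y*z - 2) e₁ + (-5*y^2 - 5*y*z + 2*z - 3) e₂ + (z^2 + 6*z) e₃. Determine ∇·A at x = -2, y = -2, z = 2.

∂A₁/∂x = 12*x
∂A₂/∂y = -10*y - 5*z
∂A₃/∂z = 2*z + 6
∇·A = 12*x - 10*y - 3*z + 6
At (-2, -2, 2): -4.

-4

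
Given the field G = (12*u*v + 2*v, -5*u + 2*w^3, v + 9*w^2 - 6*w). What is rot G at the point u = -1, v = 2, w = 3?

(∇×G)₁ = ∂G₃/∂v − ∂G₂/∂w = -6*w^2 + 1
(∇×G)₂ = ∂G₁/∂w − ∂G₃/∂u = 0
(∇×G)₃ = ∂G₂/∂u − ∂G₁/∂v = -12*u - 7
∇×G = (-6*w^2 + 1, 0, -12*u - 7)
At (-1, 2, 3): (-53, 0, 5).

(-53, 0, 5)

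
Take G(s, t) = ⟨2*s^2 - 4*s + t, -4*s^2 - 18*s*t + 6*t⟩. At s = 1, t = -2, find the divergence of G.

-12

∂G₁/∂s = 4*s - 4
∂G₂/∂t = -18*s + 6
∇·G = -14*s + 2
At (1, -2): -12.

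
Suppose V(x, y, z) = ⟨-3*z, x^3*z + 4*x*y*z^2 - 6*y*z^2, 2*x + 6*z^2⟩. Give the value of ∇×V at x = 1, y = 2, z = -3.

(∇×V)₁ = ∂V₃/∂y − ∂V₂/∂z = -x^3 - 8*x*y*z + 12*y*z
(∇×V)₂ = ∂V₁/∂z − ∂V₃/∂x = -5
(∇×V)₃ = ∂V₂/∂x − ∂V₁/∂y = 3*x^2*z + 4*y*z^2
∇×V = (-x^3 - 8*x*y*z + 12*y*z, -5, 3*x^2*z + 4*y*z^2)
At (1, 2, -3): (-25, -5, 63).

(-25, -5, 63)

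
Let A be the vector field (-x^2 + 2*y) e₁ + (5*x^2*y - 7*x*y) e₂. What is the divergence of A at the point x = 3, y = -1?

∂A₁/∂x = -2*x
∂A₂/∂y = 5*x^2 - 7*x
∇·A = 5*x^2 - 9*x
At (3, -1): 18.

18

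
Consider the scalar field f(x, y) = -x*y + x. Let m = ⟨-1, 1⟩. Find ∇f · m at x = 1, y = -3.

-5

∂f/∂x = -y + 1
∂f/∂y = -x
∇f at (1, -3) = (4, -1)
∇f · m = (4)(-1) + (-1)(1) = -5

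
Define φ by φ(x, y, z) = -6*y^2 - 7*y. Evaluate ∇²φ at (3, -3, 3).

-12

∂²φ/∂x² = 0
∂²φ/∂y² = -12
∂²φ/∂z² = 0
∇²φ = -12
At (3, -3, 3): -12.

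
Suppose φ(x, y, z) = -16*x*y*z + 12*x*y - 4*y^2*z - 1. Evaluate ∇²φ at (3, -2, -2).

∂²φ/∂x² = 0
∂²φ/∂y² = -8*z
∂²φ/∂z² = 0
∇²φ = -8*z
At (3, -2, -2): 16.

16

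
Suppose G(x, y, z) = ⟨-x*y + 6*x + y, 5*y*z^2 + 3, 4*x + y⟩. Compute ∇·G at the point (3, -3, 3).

∂G₁/∂x = -y + 6
∂G₂/∂y = 5*z^2
∂G₃/∂z = 0
∇·G = -y + 5*z^2 + 6
At (3, -3, 3): 54.

54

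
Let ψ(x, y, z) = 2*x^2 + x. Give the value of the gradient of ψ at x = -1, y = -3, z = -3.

∂ψ/∂x = 4*x + 1
∂ψ/∂y = 0
∂ψ/∂z = 0
∇ψ = (4*x + 1, 0, 0)
At (-1, -3, -3): (-3, 0, 0).

(-3, 0, 0)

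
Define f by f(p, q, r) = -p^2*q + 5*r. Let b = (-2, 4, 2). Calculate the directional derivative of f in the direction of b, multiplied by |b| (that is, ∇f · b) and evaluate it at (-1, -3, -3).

18

∂f/∂p = -2*p*q
∂f/∂q = -p^2
∂f/∂r = 5
∇f at (-1, -3, -3) = (-6, -1, 5)
∇f · b = (-6)(-2) + (-1)(4) + (5)(2) = 18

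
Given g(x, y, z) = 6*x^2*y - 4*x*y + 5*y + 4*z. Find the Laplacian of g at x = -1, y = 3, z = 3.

∂²g/∂x² = 12*y
∂²g/∂y² = 0
∂²g/∂z² = 0
∇²g = 12*y
At (-1, 3, 3): 36.

36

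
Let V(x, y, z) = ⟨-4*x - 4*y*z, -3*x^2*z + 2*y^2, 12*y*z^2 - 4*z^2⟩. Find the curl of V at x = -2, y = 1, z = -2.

(∇×V)₁ = ∂V₃/∂y − ∂V₂/∂z = 3*x^2 + 12*z^2
(∇×V)₂ = ∂V₁/∂z − ∂V₃/∂x = -4*y
(∇×V)₃ = ∂V₂/∂x − ∂V₁/∂y = -6*x*z + 4*z
∇×V = (3*x^2 + 12*z^2, -4*y, -6*x*z + 4*z)
At (-2, 1, -2): (60, -4, -32).

(60, -4, -32)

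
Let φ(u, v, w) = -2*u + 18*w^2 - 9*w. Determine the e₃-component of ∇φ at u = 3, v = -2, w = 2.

(∇φ)_3 = ∂φ/∂w = 36*w - 9
At (3, -2, 2): 63.

63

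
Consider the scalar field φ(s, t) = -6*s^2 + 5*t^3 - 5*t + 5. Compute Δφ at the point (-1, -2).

∂²φ/∂s² = -12
∂²φ/∂t² = 30*t
∇²φ = 30*t - 12
At (-1, -2): -72.

-72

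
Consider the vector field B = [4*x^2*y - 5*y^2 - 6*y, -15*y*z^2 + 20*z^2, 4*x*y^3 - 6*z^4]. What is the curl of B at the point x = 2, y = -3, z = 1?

(∇×B)₁ = ∂B₃/∂y − ∂B₂/∂z = 12*x*y^2 + 30*y*z - 40*z
(∇×B)₂ = ∂B₁/∂z − ∂B₃/∂x = -4*y^3
(∇×B)₃ = ∂B₂/∂x − ∂B₁/∂y = -4*x^2 + 10*y + 6
∇×B = (12*x*y^2 + 30*y*z - 40*z, -4*y^3, -4*x^2 + 10*y + 6)
At (2, -3, 1): (86, 108, -40).

(86, 108, -40)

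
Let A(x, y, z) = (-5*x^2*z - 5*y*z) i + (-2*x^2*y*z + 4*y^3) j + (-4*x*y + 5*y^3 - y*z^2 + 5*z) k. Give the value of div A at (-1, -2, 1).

∂A₁/∂x = -10*x*z
∂A₂/∂y = -2*x^2*z + 12*y^2
∂A₃/∂z = -2*y*z + 5
∇·A = -2*x^2*z - 10*x*z + 12*y^2 - 2*y*z + 5
At (-1, -2, 1): 65.

65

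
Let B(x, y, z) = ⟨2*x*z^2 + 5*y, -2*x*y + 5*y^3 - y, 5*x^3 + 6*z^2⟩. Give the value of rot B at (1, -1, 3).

(0, -3, -3)

(∇×B)₁ = ∂B₃/∂y − ∂B₂/∂z = 0
(∇×B)₂ = ∂B₁/∂z − ∂B₃/∂x = -15*x^2 + 4*x*z
(∇×B)₃ = ∂B₂/∂x − ∂B₁/∂y = -2*y - 5
∇×B = (0, -15*x^2 + 4*x*z, -2*y - 5)
At (1, -1, 3): (0, -3, -3).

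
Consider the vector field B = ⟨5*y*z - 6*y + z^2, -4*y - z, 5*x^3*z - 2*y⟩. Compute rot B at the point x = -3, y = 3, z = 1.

(∇×B)₁ = ∂B₃/∂y − ∂B₂/∂z = -1
(∇×B)₂ = ∂B₁/∂z − ∂B₃/∂x = -15*x^2*z + 5*y + 2*z
(∇×B)₃ = ∂B₂/∂x − ∂B₁/∂y = -5*z + 6
∇×B = (-1, -15*x^2*z + 5*y + 2*z, -5*z + 6)
At (-3, 3, 1): (-1, -118, 1).

(-1, -118, 1)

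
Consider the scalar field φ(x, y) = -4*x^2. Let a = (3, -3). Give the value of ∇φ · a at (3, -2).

-72

∂φ/∂x = -8*x
∂φ/∂y = 0
∇φ at (3, -2) = (-24, 0)
∇φ · a = (-24)(3) + (0)(-3) = -72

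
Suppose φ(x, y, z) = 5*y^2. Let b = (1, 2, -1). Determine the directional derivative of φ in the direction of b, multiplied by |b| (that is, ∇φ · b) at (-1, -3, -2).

-60

∂φ/∂x = 0
∂φ/∂y = 10*y
∂φ/∂z = 0
∇φ at (-1, -3, -2) = (0, -30, 0)
∇φ · b = (0)(1) + (-30)(2) + (0)(-1) = -60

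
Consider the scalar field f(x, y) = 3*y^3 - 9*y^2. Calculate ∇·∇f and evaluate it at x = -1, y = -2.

∂²f/∂x² = 0
∂²f/∂y² = 18*(y - 1)
∇²f = 18*y - 18
At (-1, -2): -54.

-54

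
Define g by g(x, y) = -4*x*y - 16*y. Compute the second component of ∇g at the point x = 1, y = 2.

(∇g)_2 = ∂g/∂y = -4*x - 16
At (1, 2): -20.

-20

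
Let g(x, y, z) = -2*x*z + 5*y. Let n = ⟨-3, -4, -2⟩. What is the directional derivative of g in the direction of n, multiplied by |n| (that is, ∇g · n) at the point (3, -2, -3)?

-26

∂g/∂x = -2*z
∂g/∂y = 5
∂g/∂z = -2*x
∇g at (3, -2, -3) = (6, 5, -6)
∇g · n = (6)(-3) + (5)(-4) + (-6)(-2) = -26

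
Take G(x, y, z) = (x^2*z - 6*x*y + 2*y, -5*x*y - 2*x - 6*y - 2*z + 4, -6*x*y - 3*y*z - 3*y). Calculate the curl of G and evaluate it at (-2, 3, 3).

(2, 22, -31)

(∇×G)₁ = ∂G₃/∂y − ∂G₂/∂z = -6*x - 3*z - 1
(∇×G)₂ = ∂G₁/∂z − ∂G₃/∂x = x^2 + 6*y
(∇×G)₃ = ∂G₂/∂x − ∂G₁/∂y = 6*x - 5*y - 4
∇×G = (-6*x - 3*z - 1, x^2 + 6*y, 6*x - 5*y - 4)
At (-2, 3, 3): (2, 22, -31).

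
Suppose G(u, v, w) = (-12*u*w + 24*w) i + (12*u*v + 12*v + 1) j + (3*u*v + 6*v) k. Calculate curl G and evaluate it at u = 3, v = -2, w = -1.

(15, -6, -24)

(∇×G)₁ = ∂G₃/∂v − ∂G₂/∂w = 3*u + 6
(∇×G)₂ = ∂G₁/∂w − ∂G₃/∂u = -12*u - 3*v + 24
(∇×G)₃ = ∂G₂/∂u − ∂G₁/∂v = 12*v
∇×G = (3*u + 6, -12*u - 3*v + 24, 12*v)
At (3, -2, -1): (15, -6, -24).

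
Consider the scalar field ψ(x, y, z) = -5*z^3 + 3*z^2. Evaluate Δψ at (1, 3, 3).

-84

∂²ψ/∂x² = 0
∂²ψ/∂y² = 0
∂²ψ/∂z² = 6*(-5*z + 1)
∇²ψ = -30*z + 6
At (1, 3, 3): -84.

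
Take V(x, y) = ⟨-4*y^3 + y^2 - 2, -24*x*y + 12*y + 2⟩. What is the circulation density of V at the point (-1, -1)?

38

∂V₂/∂x = -24*y
∂V₁/∂y = -12*y^2 + 2*y
Scalar curl = 12*y^2 - 26*y
At (-1, -1): 38.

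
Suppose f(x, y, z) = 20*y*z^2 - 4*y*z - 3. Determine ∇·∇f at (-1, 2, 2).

∂²f/∂x² = 0
∂²f/∂y² = 0
∂²f/∂z² = 40*y
∇²f = 40*y
At (-1, 2, 2): 80.

80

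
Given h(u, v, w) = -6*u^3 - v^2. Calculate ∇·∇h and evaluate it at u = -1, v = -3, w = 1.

34

∂²h/∂u² = -36*u
∂²h/∂v² = -2
∂²h/∂w² = 0
∇²h = -36*u - 2
At (-1, -3, 1): 34.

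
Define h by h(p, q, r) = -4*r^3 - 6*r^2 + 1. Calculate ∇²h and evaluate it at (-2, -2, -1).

12

∂²h/∂p² = 0
∂²h/∂q² = 0
∂²h/∂r² = -12*(2*r + 1)
∇²h = -24*r - 12
At (-2, -2, -1): 12.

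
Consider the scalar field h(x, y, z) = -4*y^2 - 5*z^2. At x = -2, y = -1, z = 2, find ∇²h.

∂²h/∂x² = 0
∂²h/∂y² = -8
∂²h/∂z² = -10
∇²h = -18
At (-2, -1, 2): -18.

-18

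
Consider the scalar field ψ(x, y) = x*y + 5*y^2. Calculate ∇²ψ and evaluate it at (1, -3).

10

∂²ψ/∂x² = 0
∂²ψ/∂y² = 10
∇²ψ = 10
At (1, -3): 10.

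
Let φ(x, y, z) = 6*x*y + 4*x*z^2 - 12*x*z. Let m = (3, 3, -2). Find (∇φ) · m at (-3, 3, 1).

-48

∂φ/∂x = 6*y + 4*z^2 - 12*z
∂φ/∂y = 6*x
∂φ/∂z = 8*x*z - 12*x
∇φ at (-3, 3, 1) = (10, -18, 12)
∇φ · m = (10)(3) + (-18)(3) + (12)(-2) = -48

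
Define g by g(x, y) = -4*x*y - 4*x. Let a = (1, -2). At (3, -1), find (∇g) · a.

24

∂g/∂x = -4*y - 4
∂g/∂y = -4*x
∇g at (3, -1) = (0, -12)
∇g · a = (0)(1) + (-12)(-2) = 24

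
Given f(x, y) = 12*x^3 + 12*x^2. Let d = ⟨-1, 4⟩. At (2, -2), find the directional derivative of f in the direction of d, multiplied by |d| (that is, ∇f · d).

∂f/∂x = 36*x^2 + 24*x
∂f/∂y = 0
∇f at (2, -2) = (192, 0)
∇f · d = (192)(-1) + (0)(4) = -192

-192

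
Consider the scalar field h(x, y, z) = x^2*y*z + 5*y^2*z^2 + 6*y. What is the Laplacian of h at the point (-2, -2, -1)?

54

∂²h/∂x² = 2*y*z
∂²h/∂y² = 10*z^2
∂²h/∂z² = 10*y^2
∇²h = 10*y^2 + 2*y*z + 10*z^2
At (-2, -2, -1): 54.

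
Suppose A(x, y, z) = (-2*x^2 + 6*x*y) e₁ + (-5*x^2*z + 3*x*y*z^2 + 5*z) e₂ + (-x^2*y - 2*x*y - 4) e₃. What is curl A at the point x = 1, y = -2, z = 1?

(∇×A)₁ = ∂A₃/∂y − ∂A₂/∂z = 4*x^2 - 6*x*y*z - 2*x - 5
(∇×A)₂ = ∂A₁/∂z − ∂A₃/∂x = 2*x*y + 2*y
(∇×A)₃ = ∂A₂/∂x − ∂A₁/∂y = -10*x*z - 6*x + 3*y*z^2
∇×A = (4*x^2 - 6*x*y*z - 2*x - 5, 2*x*y + 2*y, -10*x*z - 6*x + 3*y*z^2)
At (1, -2, 1): (9, -8, -22).

(9, -8, -22)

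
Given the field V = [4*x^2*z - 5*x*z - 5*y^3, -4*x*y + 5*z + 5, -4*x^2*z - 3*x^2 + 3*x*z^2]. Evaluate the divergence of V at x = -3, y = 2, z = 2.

-118

∂V₁/∂x = 8*x*z - 5*z
∂V₂/∂y = -4*x
∂V₃/∂z = -4*x^2 + 6*x*z
∇·V = -4*x^2 + 14*x*z - 4*x - 5*z
At (-3, 2, 2): -118.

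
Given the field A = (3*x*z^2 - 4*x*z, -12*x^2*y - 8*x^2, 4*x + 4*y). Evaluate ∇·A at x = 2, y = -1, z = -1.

-41

∂A₁/∂x = 3*z^2 - 4*z
∂A₂/∂y = -12*x^2
∂A₃/∂z = 0
∇·A = -12*x^2 + 3*z^2 - 4*z
At (2, -1, -1): -41.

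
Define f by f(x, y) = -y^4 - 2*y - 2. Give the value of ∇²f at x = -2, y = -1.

∂²f/∂x² = 0
∂²f/∂y² = -12*y^2
∇²f = -12*y^2
At (-2, -1): -12.

-12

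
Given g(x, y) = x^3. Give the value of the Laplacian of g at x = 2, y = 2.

12

∂²g/∂x² = 6*x
∂²g/∂y² = 0
∇²g = 6*x
At (2, 2): 12.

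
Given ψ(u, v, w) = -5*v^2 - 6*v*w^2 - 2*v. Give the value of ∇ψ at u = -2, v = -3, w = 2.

(0, 4, 72)

∂ψ/∂u = 0
∂ψ/∂v = -10*v - 6*w^2 - 2
∂ψ/∂w = -12*v*w
∇ψ = (0, -10*v - 6*w^2 - 2, -12*v*w)
At (-2, -3, 2): (0, 4, 72).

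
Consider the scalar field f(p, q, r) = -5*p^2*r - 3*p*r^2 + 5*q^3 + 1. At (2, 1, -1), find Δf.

28

∂²f/∂p² = -10*r
∂²f/∂q² = 30*q
∂²f/∂r² = -6*p
∇²f = -6*p + 30*q - 10*r
At (2, 1, -1): 28.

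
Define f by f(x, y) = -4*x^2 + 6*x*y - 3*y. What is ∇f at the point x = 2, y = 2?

∂f/∂x = -8*x + 6*y
∂f/∂y = 6*x - 3
∇f = (-8*x + 6*y, 6*x - 3)
At (2, 2): (-4, 9).

(-4, 9)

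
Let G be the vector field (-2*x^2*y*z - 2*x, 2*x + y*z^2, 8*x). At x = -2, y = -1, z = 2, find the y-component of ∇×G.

0

(∇×G)_2 = ∂G₁/∂z − ∂G₃/∂x
= -2*x^2*y − (8)
= -2*x^2*y - 8
At (-2, -1, 2): 0.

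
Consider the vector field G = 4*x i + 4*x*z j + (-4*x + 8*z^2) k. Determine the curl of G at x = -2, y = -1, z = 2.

(8, 4, 8)

(∇×G)₁ = ∂G₃/∂y − ∂G₂/∂z = -4*x
(∇×G)₂ = ∂G₁/∂z − ∂G₃/∂x = 4
(∇×G)₃ = ∂G₂/∂x − ∂G₁/∂y = 4*z
∇×G = (-4*x, 4, 4*z)
At (-2, -1, 2): (8, 4, 8).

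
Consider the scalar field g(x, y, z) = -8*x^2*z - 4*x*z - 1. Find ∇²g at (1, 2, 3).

-48

∂²g/∂x² = -16*z
∂²g/∂y² = 0
∂²g/∂z² = 0
∇²g = -16*z
At (1, 2, 3): -48.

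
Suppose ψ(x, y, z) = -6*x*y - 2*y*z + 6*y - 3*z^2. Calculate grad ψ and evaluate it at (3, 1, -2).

(-6, -8, 10)

∂ψ/∂x = -6*y
∂ψ/∂y = -6*x - 2*z + 6
∂ψ/∂z = -2*y - 6*z
∇ψ = (-6*y, -6*x - 2*z + 6, -2*y - 6*z)
At (3, 1, -2): (-6, -8, 10).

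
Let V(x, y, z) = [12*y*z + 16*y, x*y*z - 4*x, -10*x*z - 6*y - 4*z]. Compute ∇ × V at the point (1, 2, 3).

(-8, 54, -50)

(∇×V)₁ = ∂V₃/∂y − ∂V₂/∂z = -x*y - 6
(∇×V)₂ = ∂V₁/∂z − ∂V₃/∂x = 12*y + 10*z
(∇×V)₃ = ∂V₂/∂x − ∂V₁/∂y = y*z - 12*z - 20
∇×V = (-x*y - 6, 12*y + 10*z, y*z - 12*z - 20)
At (1, 2, 3): (-8, 54, -50).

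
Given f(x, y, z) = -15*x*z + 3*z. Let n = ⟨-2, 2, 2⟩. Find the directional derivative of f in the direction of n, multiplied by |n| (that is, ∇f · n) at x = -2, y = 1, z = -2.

6

∂f/∂x = -15*z
∂f/∂y = 0
∂f/∂z = -15*x + 3
∇f at (-2, 1, -2) = (30, 0, 33)
∇f · n = (30)(-2) + (0)(2) + (33)(2) = 6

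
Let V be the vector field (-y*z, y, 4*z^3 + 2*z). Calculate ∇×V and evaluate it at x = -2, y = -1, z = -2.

(∇×V)₁ = ∂V₃/∂y − ∂V₂/∂z = 0
(∇×V)₂ = ∂V₁/∂z − ∂V₃/∂x = -y
(∇×V)₃ = ∂V₂/∂x − ∂V₁/∂y = z
∇×V = (0, -y, z)
At (-2, -1, -2): (0, 1, -2).

(0, 1, -2)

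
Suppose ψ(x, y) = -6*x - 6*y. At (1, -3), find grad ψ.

(-6, -6)

∂ψ/∂x = -6
∂ψ/∂y = -6
∇ψ = (-6, -6)
At (1, -3): (-6, -6).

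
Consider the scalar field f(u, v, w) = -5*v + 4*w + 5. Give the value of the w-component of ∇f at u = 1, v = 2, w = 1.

(∇f)_3 = ∂f/∂w = 4
At (1, 2, 1): 4.

4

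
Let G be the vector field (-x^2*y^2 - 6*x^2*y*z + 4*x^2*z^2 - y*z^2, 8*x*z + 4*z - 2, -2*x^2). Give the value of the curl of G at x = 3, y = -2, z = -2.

(-28, -32, -156)

(∇×G)₁ = ∂G₃/∂y − ∂G₂/∂z = -8*x - 4
(∇×G)₂ = ∂G₁/∂z − ∂G₃/∂x = -6*x^2*y + 8*x^2*z + 4*x - 2*y*z
(∇×G)₃ = ∂G₂/∂x − ∂G₁/∂y = 2*x^2*y + 6*x^2*z + z^2 + 8*z
∇×G = (-8*x - 4, -6*x^2*y + 8*x^2*z + 4*x - 2*y*z, 2*x^2*y + 6*x^2*z + z^2 + 8*z)
At (3, -2, -2): (-28, -32, -156).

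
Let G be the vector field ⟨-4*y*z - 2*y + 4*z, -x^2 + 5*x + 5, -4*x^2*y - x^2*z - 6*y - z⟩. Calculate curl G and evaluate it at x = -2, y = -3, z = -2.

(∇×G)₁ = ∂G₃/∂y − ∂G₂/∂z = -4*x^2 - 6
(∇×G)₂ = ∂G₁/∂z − ∂G₃/∂x = 8*x*y + 2*x*z - 4*y + 4
(∇×G)₃ = ∂G₂/∂x − ∂G₁/∂y = -2*x + 4*z + 7
∇×G = (-4*x^2 - 6, 8*x*y + 2*x*z - 4*y + 4, -2*x + 4*z + 7)
At (-2, -3, -2): (-22, 72, 3).

(-22, 72, 3)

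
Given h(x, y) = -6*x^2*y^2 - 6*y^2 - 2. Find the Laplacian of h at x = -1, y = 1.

-36

∂²h/∂x² = -12*y^2
∂²h/∂y² = -12*(x^2 + 1)
∇²h = -12*x^2 - 12*y^2 - 12
At (-1, 1): -36.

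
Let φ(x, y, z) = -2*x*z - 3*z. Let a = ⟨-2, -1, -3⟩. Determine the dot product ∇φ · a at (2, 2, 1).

25

∂φ/∂x = -2*z
∂φ/∂y = 0
∂φ/∂z = -2*x - 3
∇φ at (2, 2, 1) = (-2, 0, -7)
∇φ · a = (-2)(-2) + (0)(-1) + (-7)(-3) = 25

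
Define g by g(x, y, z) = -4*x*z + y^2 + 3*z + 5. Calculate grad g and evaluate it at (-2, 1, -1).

(4, 2, 11)

∂g/∂x = -4*z
∂g/∂y = 2*y
∂g/∂z = -4*x + 3
∇g = (-4*z, 2*y, -4*x + 3)
At (-2, 1, -1): (4, 2, 11).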